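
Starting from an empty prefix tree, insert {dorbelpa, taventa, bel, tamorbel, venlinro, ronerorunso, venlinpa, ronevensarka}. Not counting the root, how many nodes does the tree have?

53

Count nodes per top-level branch (shared prefixes stored once):
  'b'-branch (bel): 3 nodes
  'd'-branch (dorbelpa): 8 nodes
  'r'-branch (ronerorunso, ronevensarka): 19 nodes
  't'-branch (tamorbel, taventa): 13 nodes
  'v'-branch (venlinpa, venlinro): 10 nodes
Sum: 53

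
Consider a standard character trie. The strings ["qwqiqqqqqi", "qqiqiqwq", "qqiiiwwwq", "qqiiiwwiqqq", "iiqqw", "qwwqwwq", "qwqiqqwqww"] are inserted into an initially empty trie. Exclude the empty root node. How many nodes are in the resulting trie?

41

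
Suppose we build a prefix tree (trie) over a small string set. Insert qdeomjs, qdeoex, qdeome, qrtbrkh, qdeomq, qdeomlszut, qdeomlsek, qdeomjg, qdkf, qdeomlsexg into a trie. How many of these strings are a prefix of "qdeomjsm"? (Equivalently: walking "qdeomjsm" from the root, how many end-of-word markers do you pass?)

Traverse "qdeomjsm" character by character; count nodes along the way that are marked as word ends.
Prefixes of the query that are stored words: "qdeomjs"
Count: 1

1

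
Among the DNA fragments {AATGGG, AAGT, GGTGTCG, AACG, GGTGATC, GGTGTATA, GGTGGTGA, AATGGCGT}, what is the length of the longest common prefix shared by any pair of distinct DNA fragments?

Equivalently: take the maximum, over all pairs, of their longest common prefix length.
"AATGGCGT" and "AATGGG" agree on "AATGG" (5 characters) before diverging; nothing deeper is shared.
Longest shared-prefix length: 5

5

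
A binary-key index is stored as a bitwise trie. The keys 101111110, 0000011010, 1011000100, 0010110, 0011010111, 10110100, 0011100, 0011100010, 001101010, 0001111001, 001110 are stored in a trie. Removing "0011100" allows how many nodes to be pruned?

0

A node on "0011100"'s path can go only if nothing else ends at it or branches off below it.
Every node on "0011100" is still needed (e.g. by "0011100010"), so nothing is freed.
Nodes removed: 0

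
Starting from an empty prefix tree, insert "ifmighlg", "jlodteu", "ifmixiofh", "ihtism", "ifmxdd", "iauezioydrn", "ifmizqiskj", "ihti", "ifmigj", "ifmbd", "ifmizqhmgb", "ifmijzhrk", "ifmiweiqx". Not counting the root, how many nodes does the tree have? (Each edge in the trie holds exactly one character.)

61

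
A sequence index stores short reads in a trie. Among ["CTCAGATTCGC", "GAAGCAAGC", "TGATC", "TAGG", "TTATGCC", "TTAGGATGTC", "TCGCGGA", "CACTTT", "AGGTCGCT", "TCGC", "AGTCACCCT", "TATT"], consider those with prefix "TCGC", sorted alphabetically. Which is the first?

TCGC

Filter for "TCGC…" and sort: "TCGC", "TCGCGGA"
Position 1: TCGC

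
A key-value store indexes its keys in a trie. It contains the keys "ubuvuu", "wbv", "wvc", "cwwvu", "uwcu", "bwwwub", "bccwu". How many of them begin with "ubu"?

1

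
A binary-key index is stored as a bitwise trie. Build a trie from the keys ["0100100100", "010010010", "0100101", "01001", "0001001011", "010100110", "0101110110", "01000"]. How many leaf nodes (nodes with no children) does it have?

Leaves are exactly the stored words that no other stored word extends.
Those words: "0001001011", "01000", "0100100100", "0100101", "010100110", "0101110110"
Leaf count: 6

6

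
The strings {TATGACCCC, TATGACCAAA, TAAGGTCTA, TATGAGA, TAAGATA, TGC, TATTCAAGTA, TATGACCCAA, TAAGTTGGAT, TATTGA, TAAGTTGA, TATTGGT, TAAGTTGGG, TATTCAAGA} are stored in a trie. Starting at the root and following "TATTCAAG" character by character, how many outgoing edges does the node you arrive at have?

The children of the "TATTCAAG" node are the distinct next characters among strings starting with "TATTCAAG".
Characters that immediately follow "TATTCAAG" among the stored strings: {A, T}.
That node has 2 child edges.

2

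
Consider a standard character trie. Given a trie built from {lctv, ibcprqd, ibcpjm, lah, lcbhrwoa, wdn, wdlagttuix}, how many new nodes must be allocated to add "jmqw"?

"jmqw" shares no prefix with any stored word, so all 4 characters open new nodes.
4 − 0 = 4 new nodes.

4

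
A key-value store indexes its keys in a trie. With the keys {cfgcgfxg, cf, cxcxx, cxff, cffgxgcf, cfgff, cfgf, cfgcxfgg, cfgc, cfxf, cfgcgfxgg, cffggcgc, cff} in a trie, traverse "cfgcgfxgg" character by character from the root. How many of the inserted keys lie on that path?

4

Traverse "cfgcgfxgg" character by character; count nodes along the way that are marked as word ends.
Prefixes of the query that are stored words: "cf", "cfgc", "cfgcgfxg", "cfgcgfxgg"
Count: 4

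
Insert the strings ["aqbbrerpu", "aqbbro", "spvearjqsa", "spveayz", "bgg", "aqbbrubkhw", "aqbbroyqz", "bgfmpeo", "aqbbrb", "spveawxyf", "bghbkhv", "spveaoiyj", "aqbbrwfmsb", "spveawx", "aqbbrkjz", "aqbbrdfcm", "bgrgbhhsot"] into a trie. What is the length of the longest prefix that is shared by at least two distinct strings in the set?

7

The deepest shared node is where two words last agree before diverging.
"spveawx" and "spveawxyf" agree on "spveawx" (7 characters) before diverging; nothing deeper is shared.
Longest shared-prefix length: 7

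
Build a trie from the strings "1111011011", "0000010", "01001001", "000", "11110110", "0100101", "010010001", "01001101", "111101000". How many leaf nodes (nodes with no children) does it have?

7

A leaf is a node with no children — equivalently, the end of a word that is not a proper prefix of any other stored word.
Those words: "0000010", "010010001", "01001001", "0100101", "01001101", "111101000", "1111011011"
Leaf count: 7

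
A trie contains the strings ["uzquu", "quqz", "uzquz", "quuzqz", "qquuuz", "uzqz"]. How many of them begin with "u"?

Walk to "u"; the words in its subtree are exactly those with that prefix.
Words under "u": uzquu, uzquz, uzqz
Count: 3

3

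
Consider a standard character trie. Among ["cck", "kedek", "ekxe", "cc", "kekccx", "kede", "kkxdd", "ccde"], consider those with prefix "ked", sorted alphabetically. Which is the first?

kede

Filter for "ked…" and sort: "kede", "kedek"
The 1st is kede.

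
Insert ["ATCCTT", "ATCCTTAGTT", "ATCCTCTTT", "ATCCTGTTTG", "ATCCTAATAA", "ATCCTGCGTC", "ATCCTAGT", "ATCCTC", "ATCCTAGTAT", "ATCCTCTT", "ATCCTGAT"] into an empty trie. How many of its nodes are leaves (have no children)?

7

A leaf is a node with no children — equivalently, the end of a word that is not a proper prefix of any other stored word.
Those words: "ATCCTAATAA", "ATCCTAGTAT", "ATCCTCTTT", "ATCCTGAT", "ATCCTGCGTC", "ATCCTGTTTG", "ATCCTTAGTT"
Leaf count: 7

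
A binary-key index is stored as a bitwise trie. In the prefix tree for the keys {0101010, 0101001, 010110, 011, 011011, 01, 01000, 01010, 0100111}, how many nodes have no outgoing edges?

Leaves are exactly the stored words that no other stored word extends.
Those words: "01000", "0100111", "0101001", "0101010", "010110", "011011"
Leaf count: 6

6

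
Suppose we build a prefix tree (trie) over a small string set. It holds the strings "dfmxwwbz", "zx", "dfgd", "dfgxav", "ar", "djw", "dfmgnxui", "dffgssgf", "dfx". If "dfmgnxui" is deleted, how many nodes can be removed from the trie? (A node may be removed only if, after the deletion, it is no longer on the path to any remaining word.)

5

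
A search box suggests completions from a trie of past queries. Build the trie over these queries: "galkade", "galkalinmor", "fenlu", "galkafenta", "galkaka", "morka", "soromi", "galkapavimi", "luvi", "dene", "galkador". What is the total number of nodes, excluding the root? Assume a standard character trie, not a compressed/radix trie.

52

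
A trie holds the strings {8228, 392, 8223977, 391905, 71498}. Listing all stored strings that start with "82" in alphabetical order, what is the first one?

Filter for "82…" and sort: "8223977", "8228"
The 1st is 8223977.

8223977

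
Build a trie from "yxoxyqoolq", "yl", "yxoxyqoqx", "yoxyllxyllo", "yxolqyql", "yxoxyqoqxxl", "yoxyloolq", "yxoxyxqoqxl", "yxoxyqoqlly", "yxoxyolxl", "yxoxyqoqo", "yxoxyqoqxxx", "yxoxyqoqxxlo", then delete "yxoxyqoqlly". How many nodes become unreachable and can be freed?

3

Walk "yxoxyqoqlly" from the leaf back toward the root, removing each node that no remaining word uses.
The suffix "lly" (3 nodes) is used only by "yxoxyqoqlly"; the node for "yxoxyqoq" still has the child "x", so pruning stops there.
Nodes removed: 3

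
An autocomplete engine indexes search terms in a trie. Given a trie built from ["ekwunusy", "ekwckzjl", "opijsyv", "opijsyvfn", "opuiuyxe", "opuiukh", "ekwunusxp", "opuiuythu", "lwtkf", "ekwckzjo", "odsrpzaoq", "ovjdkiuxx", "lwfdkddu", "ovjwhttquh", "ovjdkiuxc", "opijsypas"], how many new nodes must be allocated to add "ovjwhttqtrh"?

Walking "ovjwhttqtrh" from the root, the first 8 characters ("ovjwhttq") follow existing edges; "t" is the first miss.
New nodes needed: |"ovjwhttqtrh"| − 8 = 11 − 8 = 3.

3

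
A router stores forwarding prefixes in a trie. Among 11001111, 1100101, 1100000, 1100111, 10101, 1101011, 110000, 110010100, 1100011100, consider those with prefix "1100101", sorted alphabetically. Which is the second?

DFS of the "1100101" subtree visits, in order: "1100101", "110010100"
The 2nd is 110010100.

110010100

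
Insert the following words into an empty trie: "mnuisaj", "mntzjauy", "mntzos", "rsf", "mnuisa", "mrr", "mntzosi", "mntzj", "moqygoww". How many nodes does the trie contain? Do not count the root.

Trie structure (* marks end of a word):
(root)
├─ m
│  ├─ n
│  │  ├─ t
│  │  │  └─ z
│  │  │     ├─ j *
│  │  │     │  └─ a
│  │  │     │     └─ u
│  │  │     │        └─ y *
│  │  │     └─ o
│  │  │        └─ s *
│  │  │           └─ i *
│  │  └─ u
│  │     └─ i
│  │        └─ s
│  │           └─ a *
│  │              └─ j *
│  ├─ o
│  │  └─ q
│  │     └─ y
│  │        └─ g
│  │           └─ o
│  │              └─ w
│  │                 └─ w *
│  └─ r
│     └─ r *
└─ r
   └─ s
      └─ f *
Counting every labelled node above: 28.

28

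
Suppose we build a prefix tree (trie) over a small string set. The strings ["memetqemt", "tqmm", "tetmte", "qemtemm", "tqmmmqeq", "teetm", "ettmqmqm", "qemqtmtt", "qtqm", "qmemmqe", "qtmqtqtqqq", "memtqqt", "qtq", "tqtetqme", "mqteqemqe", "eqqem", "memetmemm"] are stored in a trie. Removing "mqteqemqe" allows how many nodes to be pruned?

8

A node on "mqteqemqe"'s path can go only if nothing else ends at it or branches off below it.
The suffix "qteqemqe" (8 nodes) is used only by "mqteqemqe"; the node for "m" still has the child "e", so pruning stops there.
Nodes removed: 8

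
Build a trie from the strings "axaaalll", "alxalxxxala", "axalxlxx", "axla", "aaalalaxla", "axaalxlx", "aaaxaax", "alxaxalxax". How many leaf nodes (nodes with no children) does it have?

8

Leaves are exactly the stored words that no other stored word extends.
Those words: "aaalalaxla", "aaaxaax", "alxalxxxala", "alxaxalxax", "axaaalll", "axaalxlx", "axalxlxx", "axla"
Leaf count: 8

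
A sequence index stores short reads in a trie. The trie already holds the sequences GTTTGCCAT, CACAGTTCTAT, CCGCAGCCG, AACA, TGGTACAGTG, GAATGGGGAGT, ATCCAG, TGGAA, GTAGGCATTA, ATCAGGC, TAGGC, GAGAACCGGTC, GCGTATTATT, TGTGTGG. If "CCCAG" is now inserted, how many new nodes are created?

3

Walking "CCCAG" from the root, the first 2 characters ("CC") follow existing edges; "C" is the first miss.
New nodes needed: |"CCCAG"| − 2 = 5 − 2 = 3.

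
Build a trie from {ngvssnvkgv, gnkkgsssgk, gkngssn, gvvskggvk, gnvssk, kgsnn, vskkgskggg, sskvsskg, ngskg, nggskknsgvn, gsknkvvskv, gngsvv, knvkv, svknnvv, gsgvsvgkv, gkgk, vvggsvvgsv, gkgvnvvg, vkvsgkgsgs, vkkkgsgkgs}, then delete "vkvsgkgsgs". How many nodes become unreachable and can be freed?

8

After clearing the end-marker at "vkvsgkgsgs", prune upward until reaching a node still needed by another word.
The suffix "vsgkgsgs" (8 nodes) is used only by "vkvsgkgsgs"; the node for "vk" still has the child "k", so pruning stops there.
Nodes removed: 8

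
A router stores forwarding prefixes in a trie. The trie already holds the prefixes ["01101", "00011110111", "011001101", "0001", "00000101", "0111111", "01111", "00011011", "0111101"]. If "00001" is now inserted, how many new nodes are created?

"0000" is already a path in the trie; the remaining "1" must be added.
New nodes needed: |"00001"| − 4 = 5 − 4 = 1.

1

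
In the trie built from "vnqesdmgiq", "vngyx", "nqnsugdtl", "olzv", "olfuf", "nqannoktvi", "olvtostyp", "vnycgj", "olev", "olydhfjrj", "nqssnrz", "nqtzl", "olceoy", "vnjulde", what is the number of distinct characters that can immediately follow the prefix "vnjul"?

The children of the "vnjul" node are the distinct next characters among strings starting with "vnjul".
Characters that immediately follow "vnjul" among the stored strings: {d}.
That node has 1 child edge.

1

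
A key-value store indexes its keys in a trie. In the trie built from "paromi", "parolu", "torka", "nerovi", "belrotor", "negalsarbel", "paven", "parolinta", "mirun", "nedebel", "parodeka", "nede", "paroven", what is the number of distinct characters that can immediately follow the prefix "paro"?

4

The children of the "paro" node are the distinct next characters among strings starting with "paro".
Characters that immediately follow "paro" among the stored strings: {d, l, m, v}.
That node has 4 child edges.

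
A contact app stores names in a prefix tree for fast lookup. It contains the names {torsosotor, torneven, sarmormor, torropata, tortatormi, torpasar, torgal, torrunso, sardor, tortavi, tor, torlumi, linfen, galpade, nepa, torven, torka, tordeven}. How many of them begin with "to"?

Filter for entries beginning with "to":
Matches: "tor", "tordeven", "torgal", "torka", "torlumi", "torneven", "torpasar", "torropata", "torrunso", "torsosotor", "tortatormi", "tortavi", "torven"
Count: 13

13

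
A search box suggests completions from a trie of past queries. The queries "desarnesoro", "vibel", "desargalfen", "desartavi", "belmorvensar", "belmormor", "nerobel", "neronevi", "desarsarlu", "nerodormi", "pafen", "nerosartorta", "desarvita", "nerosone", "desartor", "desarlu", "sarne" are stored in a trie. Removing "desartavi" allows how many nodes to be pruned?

After clearing the end-marker at "desartavi", prune upward until reaching a node still needed by another word.
The suffix "avi" (3 nodes) is used only by "desartavi"; the node for "desart" still has the child "o", so pruning stops there.
Nodes removed: 3

3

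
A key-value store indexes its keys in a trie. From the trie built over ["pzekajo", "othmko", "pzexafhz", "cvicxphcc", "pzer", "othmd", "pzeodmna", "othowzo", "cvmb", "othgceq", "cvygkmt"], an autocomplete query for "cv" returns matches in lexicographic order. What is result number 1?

DFS of the "cv" subtree visits, in order: "cvicxphcc", "cvmb", "cvygkmt"
Position 1: cvicxphcc

cvicxphcc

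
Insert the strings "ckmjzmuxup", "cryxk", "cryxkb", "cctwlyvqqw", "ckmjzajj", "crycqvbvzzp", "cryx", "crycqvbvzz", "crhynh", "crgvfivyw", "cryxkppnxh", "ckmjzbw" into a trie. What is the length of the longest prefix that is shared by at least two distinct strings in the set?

Equivalently: take the maximum, over all pairs, of their longest common prefix length.
e.g. "crycqvbvzz" and "crycqvbvzzp" share the prefix "crycqvbvzz" of length 10; no pair shares a longer one.
Longest shared-prefix length: 10

10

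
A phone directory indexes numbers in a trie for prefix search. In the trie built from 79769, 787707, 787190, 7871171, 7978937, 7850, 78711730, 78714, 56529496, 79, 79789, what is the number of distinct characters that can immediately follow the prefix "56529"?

The children of the "56529" node are the distinct next characters among strings starting with "56529".
Distinct next characters after "56529": 4.
That node has 1 child edge.

1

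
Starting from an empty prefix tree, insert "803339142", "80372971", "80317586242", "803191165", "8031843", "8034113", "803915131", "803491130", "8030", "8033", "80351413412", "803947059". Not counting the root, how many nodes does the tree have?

59

Trace insertions, counting only characters that open a new branch:
  "803339142" → 9 new (8, 0, 3, 3, 3, 9, 1, 4, 2)
  "80372971" → prefix "803" already present; 5 new (7, 2, 9, 7, 1)
  "80317586242" → prefix "803" already present; 8 new (1, 7, 5, 8, 6, 2, 4, 2)
  "803191165" → prefix "8031" already present; 5 new (9, 1, 1, 6, 5)
  "8031843" → prefix "8031" already present; 3 new (8, 4, 3)
  "8034113" → prefix "803" already present; 4 new (4, 1, 1, 3)
  "803915131" → prefix "803" already present; 6 new (9, 1, 5, 1, 3, 1)
  "803491130" → prefix "8034" already present; 5 new (9, 1, 1, 3, 0)
  "8030" → prefix "803" already present; 1 new (0)
  "8033" → prefix "8033" already present; 0 new (none)
  "80351413412" → prefix "803" already present; 8 new (5, 1, 4, 1, 3, 4, 1, 2)
  "803947059" → prefix "8039" already present; 5 new (4, 7, 0, 5, 9)
Total nodes = 9 + 5 + 8 + 5 + 3 + 4 + 6 + 5 + 1 + 0 + 8 + 5 = 59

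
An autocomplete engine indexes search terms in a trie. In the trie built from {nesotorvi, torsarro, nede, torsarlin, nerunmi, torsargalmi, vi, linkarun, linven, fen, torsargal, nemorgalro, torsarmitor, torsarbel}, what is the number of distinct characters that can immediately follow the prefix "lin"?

The children of the "lin" node are the distinct next characters among strings starting with "lin".
Characters that immediately follow "lin" among the stored strings: {k, v}.
That node has 2 child edges.

2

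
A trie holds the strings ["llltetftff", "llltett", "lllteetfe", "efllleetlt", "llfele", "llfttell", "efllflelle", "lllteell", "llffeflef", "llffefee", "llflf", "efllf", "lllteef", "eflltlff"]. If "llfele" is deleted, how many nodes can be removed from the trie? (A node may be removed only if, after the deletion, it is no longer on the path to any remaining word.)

After clearing the end-marker at "llfele", prune upward until reaching a node still needed by another word.
The suffix "ele" (3 nodes) is used only by "llfele"; the node for "llf" still has the child "t", so pruning stops there.
Nodes removed: 3

3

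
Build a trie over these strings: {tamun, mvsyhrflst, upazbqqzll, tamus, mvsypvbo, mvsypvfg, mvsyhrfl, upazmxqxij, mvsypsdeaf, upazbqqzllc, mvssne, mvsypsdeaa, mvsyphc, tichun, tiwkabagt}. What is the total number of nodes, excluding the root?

Count nodes per top-level branch (shared prefixes stored once):
  'm'-branch (mvssne, mvsyhrfl, mvsyhrflst, mvsyphc, mvsypsdeaa, mvsypsdeaf, mvsypvbo, mvsypvfg): 27 nodes
  't'-branch (tamun, tamus, tichun, tiwkabagt): 18 nodes
  'u'-branch (upazbqqzll, upazbqqzllc, upazmxqxij): 17 nodes
Sum: 62

62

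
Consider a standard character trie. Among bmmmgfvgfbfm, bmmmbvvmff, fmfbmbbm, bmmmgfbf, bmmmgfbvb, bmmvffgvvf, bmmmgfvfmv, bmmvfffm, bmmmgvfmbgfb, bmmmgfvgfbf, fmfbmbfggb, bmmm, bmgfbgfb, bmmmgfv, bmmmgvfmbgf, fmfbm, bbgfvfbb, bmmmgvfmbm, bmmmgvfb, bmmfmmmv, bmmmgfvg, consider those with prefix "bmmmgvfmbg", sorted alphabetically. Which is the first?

Words with prefix "bmmmgvfmbg", in lexicographic order: "bmmmgvfmbgf", "bmmmgvfmbgfb"
The 1st is bmmmgvfmbgf.

bmmmgvfmbgf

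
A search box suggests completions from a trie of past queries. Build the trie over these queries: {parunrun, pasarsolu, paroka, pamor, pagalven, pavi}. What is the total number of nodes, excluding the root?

Count nodes per top-level branch (shared prefixes stored once):
  'p'-branch (pagalven, pamor, paroka, parunrun, pasarsolu, pavi): 29 nodes
Sum: 29

29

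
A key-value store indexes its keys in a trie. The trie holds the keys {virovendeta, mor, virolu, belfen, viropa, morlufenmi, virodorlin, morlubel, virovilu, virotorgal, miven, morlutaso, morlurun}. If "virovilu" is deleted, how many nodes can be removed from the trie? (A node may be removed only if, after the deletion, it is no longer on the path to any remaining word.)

3

Walk "virovilu" from the leaf back toward the root, removing each node that no remaining word uses.
The suffix "ilu" (3 nodes) is used only by "virovilu"; the node for "virov" still has the child "e", so pruning stops there.
Nodes removed: 3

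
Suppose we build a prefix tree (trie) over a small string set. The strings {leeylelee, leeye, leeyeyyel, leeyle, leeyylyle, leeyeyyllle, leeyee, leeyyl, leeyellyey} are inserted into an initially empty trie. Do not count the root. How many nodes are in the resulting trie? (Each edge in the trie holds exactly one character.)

29

For each word, the new-node count is its length minus the longest prefix already in the trie:
  "leeylelee" → 9 new (l, e, e, y, l, e, l, e, e)
  "leeye" → prefix "leey" already present; 1 new (e)
  "leeyeyyel" → prefix "leeye" already present; 4 new (y, y, e, l)
  "leeyle" → prefix "leeyle" already present; 0 new (none)
  "leeyylyle" → prefix "leey" already present; 5 new (y, l, y, l, e)
  "leeyeyyllle" → prefix "leeyeyy" already present; 4 new (l, l, l, e)
  "leeyee" → prefix "leeye" already present; 1 new (e)
  "leeyyl" → prefix "leeyyl" already present; 0 new (none)
  "leeyellyey" → prefix "leeye" already present; 5 new (l, l, y, e, y)
Total nodes = 9 + 1 + 4 + 0 + 5 + 4 + 1 + 0 + 5 = 29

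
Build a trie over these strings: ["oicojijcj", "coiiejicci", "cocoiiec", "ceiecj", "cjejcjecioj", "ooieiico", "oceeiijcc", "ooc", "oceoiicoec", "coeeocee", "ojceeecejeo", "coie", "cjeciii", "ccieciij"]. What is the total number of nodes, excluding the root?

91

Insert word by word; a character creates a node only if that edge doesn't already exist:
  "oicojijcj" → 9 new (o, i, c, o, j, i, j, c, j)
  "coiiejicci" → 10 new (c, o, i, i, e, j, i, c, c, i)
  "cocoiiec" → prefix "co" already present; 6 new (c, o, i, i, e, c)
  "ceiecj" → prefix "c" already present; 5 new (e, i, e, c, j)
  "cjejcjecioj" → prefix "c" already present; 10 new (j, e, j, c, j, e, c, i, o, j)
  "ooieiico" → prefix "o" already present; 7 new (o, i, e, i, i, c, o)
  "oceeiijcc" → prefix "o" already present; 8 new (c, e, e, i, i, j, c, c)
  "ooc" → prefix "oo" already present; 1 new (c)
  "oceoiicoec" → prefix "oce" already present; 7 new (o, i, i, c, o, e, c)
  "coeeocee" → prefix "co" already present; 6 new (e, e, o, c, e, e)
  "ojceeecejeo" → prefix "o" already present; 10 new (j, c, e, e, e, c, e, j, e, o)
  "coie" → prefix "coi" already present; 1 new (e)
  "cjeciii" → prefix "cje" already present; 4 new (c, i, i, i)
  "ccieciij" → prefix "c" already present; 7 new (c, i, e, c, i, i, j)
Total nodes = 9 + 10 + 6 + 5 + 10 + 7 + 8 + 1 + 7 + 6 + 10 + 1 + 4 + 7 = 91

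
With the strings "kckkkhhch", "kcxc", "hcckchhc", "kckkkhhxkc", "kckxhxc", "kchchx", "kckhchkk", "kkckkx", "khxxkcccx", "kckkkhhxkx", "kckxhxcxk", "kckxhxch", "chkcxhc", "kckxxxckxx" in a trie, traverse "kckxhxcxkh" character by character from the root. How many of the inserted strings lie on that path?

Check each prefix of "kckxhxcxkh" against the stored set — each match is an end-marker on the path.
Prefixes of the query that are stored words: "kckxhxc", "kckxhxcxk"
Count: 2

2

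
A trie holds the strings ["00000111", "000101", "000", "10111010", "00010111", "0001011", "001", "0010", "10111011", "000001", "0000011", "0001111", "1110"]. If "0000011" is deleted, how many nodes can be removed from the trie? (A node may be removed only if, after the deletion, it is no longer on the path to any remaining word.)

0

After clearing the end-marker at "0000011", prune upward until reaching a node still needed by another word.
Every node on "0000011" is still needed (e.g. by "00000111"), so nothing is freed.
Nodes removed: 0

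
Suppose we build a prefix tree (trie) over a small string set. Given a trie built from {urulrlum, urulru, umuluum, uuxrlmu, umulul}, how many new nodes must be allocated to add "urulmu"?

The longest prefix of "urulmu" already in the trie is "urul" (length 4).
So 6 − 4 = 2 new nodes.

2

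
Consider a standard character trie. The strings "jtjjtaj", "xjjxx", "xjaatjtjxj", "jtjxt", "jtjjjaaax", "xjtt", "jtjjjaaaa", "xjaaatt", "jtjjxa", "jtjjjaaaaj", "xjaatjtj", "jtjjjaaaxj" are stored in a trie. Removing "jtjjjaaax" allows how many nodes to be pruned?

0

After clearing the end-marker at "jtjjjaaax", prune upward until reaching a node still needed by another word.
Every node on "jtjjjaaax" is still needed (e.g. by "jtjjjaaaxj"), so nothing is freed.
Nodes removed: 0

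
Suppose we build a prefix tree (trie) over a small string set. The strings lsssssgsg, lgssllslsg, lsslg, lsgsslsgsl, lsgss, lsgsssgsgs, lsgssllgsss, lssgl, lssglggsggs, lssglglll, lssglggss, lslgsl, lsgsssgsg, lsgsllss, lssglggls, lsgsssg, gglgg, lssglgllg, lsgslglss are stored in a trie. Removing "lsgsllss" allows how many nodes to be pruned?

A node on "lsgsllss"'s path can go only if nothing else ends at it or branches off below it.
The suffix "lss" (3 nodes) is used only by "lsgsllss"; the node for "lsgsl" still has the child "g", so pruning stops there.
Nodes removed: 3

3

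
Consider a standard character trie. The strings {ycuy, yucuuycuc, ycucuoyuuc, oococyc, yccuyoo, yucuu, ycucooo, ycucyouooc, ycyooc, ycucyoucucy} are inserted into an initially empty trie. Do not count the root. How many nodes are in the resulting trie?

48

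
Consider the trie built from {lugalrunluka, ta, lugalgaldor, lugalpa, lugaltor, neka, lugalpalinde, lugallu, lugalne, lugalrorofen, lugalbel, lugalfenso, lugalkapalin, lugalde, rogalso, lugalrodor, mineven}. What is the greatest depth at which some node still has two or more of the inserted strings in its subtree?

The deepest shared node is where two words last agree before diverging.
"lugalpa" and "lugalpalinde" agree on "lugalpa" (7 characters) before diverging; nothing deeper is shared.
Longest shared-prefix length: 7

7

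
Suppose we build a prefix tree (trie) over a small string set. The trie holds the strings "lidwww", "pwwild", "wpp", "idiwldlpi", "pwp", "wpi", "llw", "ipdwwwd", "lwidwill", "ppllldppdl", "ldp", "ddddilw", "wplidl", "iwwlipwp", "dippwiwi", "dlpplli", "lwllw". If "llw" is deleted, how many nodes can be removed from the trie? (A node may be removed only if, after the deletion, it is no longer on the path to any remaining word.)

2

A node on "llw"'s path can go only if nothing else ends at it or branches off below it.
The suffix "lw" (2 nodes) is used only by "llw"; the node for "l" still has the child "i", so pruning stops there.
Nodes removed: 2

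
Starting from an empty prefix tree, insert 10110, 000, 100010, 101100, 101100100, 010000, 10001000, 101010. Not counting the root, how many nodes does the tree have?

Trie structure (* marks end of a word):
(root)
├─ 0
│  ├─ 0
│  │  └─ 0 *
│  └─ 1
│     └─ 0
│        └─ 0
│           └─ 0
│              └─ 0 *
└─ 1
   └─ 0
      ├─ 0
      │  └─ 0
      │     └─ 1
      │        └─ 0 *
      │           └─ 0
      │              └─ 0 *
      └─ 1
         ├─ 0
         │  └─ 1
         │     └─ 0 *
         └─ 1
            └─ 0 *
               └─ 0 *
                  └─ 1
                     └─ 0
                        └─ 0 *
Counting every labelled node above: 26.

26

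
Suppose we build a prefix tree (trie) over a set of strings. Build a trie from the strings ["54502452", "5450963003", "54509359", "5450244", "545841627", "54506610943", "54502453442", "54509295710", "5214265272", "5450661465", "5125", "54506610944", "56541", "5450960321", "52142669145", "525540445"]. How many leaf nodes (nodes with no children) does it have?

16

A leaf is a node with no children — equivalently, the end of a word that is not a proper prefix of any other stored word.
Those words: "5125", "5214265272", "52142669145", "525540445", "5450244", "54502452", "54502453442", "54506610943", "54506610944", "5450661465", "54509295710", "54509359", "5450960321", "5450963003", "545841627", "56541"
Leaf count: 16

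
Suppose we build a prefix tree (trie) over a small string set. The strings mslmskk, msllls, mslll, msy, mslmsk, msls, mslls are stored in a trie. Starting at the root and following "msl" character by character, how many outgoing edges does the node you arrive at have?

3

The children of the "msl" node are the distinct next characters among strings starting with "msl".
Characters that immediately follow "msl" among the stored strings: {l, m, s}.
That node has 3 child edges.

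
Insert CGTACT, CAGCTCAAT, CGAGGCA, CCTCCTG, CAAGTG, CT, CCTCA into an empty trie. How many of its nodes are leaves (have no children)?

Leaves are exactly the stored words that no other stored word extends.
Those words: "CAAGTG", "CAGCTCAAT", "CCTCA", "CCTCCTG", "CGAGGCA", "CGTACT", "CT"
Leaf count: 7

7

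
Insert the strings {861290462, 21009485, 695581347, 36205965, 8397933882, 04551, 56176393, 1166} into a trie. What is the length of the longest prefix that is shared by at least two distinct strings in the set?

Look for the deepest trie node that still has at least two words in its subtree.
e.g. "8397933882" and "861290462" share the prefix "8" of length 1; no pair shares a longer one.
Longest shared-prefix length: 1

1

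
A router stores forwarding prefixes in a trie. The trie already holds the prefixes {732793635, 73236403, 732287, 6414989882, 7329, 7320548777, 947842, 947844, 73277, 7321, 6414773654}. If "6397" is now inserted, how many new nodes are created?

3

"6" is already a path in the trie; the remaining "397" must be added.
So 4 − 1 = 3 new nodes.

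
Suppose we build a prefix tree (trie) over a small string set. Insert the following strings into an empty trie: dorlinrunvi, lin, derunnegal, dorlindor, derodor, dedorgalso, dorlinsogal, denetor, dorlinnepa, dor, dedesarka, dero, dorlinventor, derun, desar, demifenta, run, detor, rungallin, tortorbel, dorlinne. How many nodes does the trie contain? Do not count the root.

Insert word by word; a character creates a node only if that edge doesn't already exist:
  "dorlinrunvi" → 11 new (d, o, r, l, i, n, r, u, n, v, i)
  "lin" → 3 new (l, i, n)
  "derunnegal" → prefix "d" already present; 9 new (e, r, u, n, n, e, g, a, l)
  "dorlindor" → prefix "dorlin" already present; 3 new (d, o, r)
  "derodor" → prefix "der" already present; 4 new (o, d, o, r)
  "dedorgalso" → prefix "de" already present; 8 new (d, o, r, g, a, l, s, o)
  "dorlinsogal" → prefix "dorlin" already present; 5 new (s, o, g, a, l)
  "denetor" → prefix "de" already present; 5 new (n, e, t, o, r)
  "dorlinnepa" → prefix "dorlin" already present; 4 new (n, e, p, a)
  "dor" → prefix "dor" already present; 0 new (none)
  "dedesarka" → prefix "ded" already present; 6 new (e, s, a, r, k, a)
  "dero" → prefix "dero" already present; 0 new (none)
  "dorlinventor" → prefix "dorlin" already present; 6 new (v, e, n, t, o, r)
  "derun" → prefix "derun" already present; 0 new (none)
  "desar" → prefix "de" already present; 3 new (s, a, r)
  "demifenta" → prefix "de" already present; 7 new (m, i, f, e, n, t, a)
  "run" → 3 new (r, u, n)
  "detor" → prefix "de" already present; 3 new (t, o, r)
  "rungallin" → prefix "run" already present; 6 new (g, a, l, l, i, n)
  "tortorbel" → 9 new (t, o, r, t, o, r, b, e, l)
  "dorlinne" → prefix "dorlinne" already present; 0 new (none)
Total nodes = 11 + 3 + 9 + 3 + 4 + 8 + 5 + 5 + 4 + 0 + 6 + 0 + 6 + 0 + 3 + 7 + 3 + 3 + 6 + 9 + 0 = 95

95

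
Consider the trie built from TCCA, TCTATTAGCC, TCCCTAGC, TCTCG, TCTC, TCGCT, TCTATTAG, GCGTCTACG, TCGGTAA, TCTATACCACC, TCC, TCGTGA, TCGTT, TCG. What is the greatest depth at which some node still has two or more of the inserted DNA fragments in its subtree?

8

Look for the deepest trie node that still has at least two words in its subtree.
e.g. "TCTATTAG" and "TCTATTAGCC" share the prefix "TCTATTAG" of length 8; no pair shares a longer one.
Longest shared-prefix length: 8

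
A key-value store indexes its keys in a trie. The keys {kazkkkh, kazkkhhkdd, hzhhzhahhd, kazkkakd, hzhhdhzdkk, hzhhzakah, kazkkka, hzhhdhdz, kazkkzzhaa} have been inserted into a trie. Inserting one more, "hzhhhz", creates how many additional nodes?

2

"hzhh" is already a path in the trie; the remaining "hz" must be added.
So 6 − 4 = 2 new nodes.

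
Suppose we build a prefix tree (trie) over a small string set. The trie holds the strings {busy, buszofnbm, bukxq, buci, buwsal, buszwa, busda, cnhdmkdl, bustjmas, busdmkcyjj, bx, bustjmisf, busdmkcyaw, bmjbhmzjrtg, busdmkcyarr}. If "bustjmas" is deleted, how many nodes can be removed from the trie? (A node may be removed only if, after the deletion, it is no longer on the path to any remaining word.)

A node on "bustjmas"'s path can go only if nothing else ends at it or branches off below it.
The suffix "as" (2 nodes) is used only by "bustjmas"; the node for "bustjm" still has the child "i", so pruning stops there.
Nodes removed: 2

2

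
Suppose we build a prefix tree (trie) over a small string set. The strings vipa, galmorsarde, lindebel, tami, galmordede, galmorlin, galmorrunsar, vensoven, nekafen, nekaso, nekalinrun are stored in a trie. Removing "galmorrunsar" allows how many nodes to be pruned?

A node on "galmorrunsar"'s path can go only if nothing else ends at it or branches off below it.
The suffix "runsar" (6 nodes) is used only by "galmorrunsar"; the node for "galmor" still has the child "s", so pruning stops there.
Nodes removed: 6

6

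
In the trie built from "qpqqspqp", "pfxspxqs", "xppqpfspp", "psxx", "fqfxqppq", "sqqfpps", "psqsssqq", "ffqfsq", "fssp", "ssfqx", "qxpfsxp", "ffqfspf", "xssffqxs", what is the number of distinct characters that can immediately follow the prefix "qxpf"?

1

Walk "qxpf" from the root, arriving at one node.
Characters that immediately follow "qxpf" among the stored strings: {s}.
That node has 1 child edge.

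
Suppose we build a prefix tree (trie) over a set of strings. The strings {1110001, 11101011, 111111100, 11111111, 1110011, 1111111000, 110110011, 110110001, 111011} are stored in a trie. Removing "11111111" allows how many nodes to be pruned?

After clearing the end-marker at "11111111", prune upward until reaching a node still needed by another word.
The suffix "1" (1 node) is used only by "11111111"; the node for "1111111" still has the child "0", so pruning stops there.
Nodes removed: 1

1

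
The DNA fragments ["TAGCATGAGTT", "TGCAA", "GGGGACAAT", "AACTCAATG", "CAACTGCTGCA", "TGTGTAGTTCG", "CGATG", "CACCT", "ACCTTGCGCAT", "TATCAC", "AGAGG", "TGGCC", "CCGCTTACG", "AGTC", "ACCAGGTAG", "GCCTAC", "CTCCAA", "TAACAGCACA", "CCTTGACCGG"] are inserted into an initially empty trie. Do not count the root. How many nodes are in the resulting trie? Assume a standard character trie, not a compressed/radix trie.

For each word, the new-node count is its length minus the longest prefix already in the trie:
  "TAGCATGAGTT" → 11 new (T, A, G, C, A, T, G, A, G, T, T)
  "TGCAA" → prefix "T" already present; 4 new (G, C, A, A)
  "GGGGACAAT" → 9 new (G, G, G, G, A, C, A, A, T)
  "AACTCAATG" → 9 new (A, A, C, T, C, A, A, T, G)
  "CAACTGCTGCA" → 11 new (C, A, A, C, T, G, C, T, G, C, A)
  "TGTGTAGTTCG" → prefix "TG" already present; 9 new (T, G, T, A, G, T, T, C, G)
  "CGATG" → prefix "C" already present; 4 new (G, A, T, G)
  "CACCT" → prefix "CA" already present; 3 new (C, C, T)
  "ACCTTGCGCAT" → prefix "A" already present; 10 new (C, C, T, T, G, C, G, C, A, T)
  "TATCAC" → prefix "TA" already present; 4 new (T, C, A, C)
  "AGAGG" → prefix "A" already present; 4 new (G, A, G, G)
  "TGGCC" → prefix "TG" already present; 3 new (G, C, C)
  "CCGCTTACG" → prefix "C" already present; 8 new (C, G, C, T, T, A, C, G)
  "AGTC" → prefix "AG" already present; 2 new (T, C)
  "ACCAGGTAG" → prefix "ACC" already present; 6 new (A, G, G, T, A, G)
  "GCCTAC" → prefix "G" already present; 5 new (C, C, T, A, C)
  "CTCCAA" → prefix "C" already present; 5 new (T, C, C, A, A)
  "TAACAGCACA" → prefix "TA" already present; 8 new (A, C, A, G, C, A, C, A)
  "CCTTGACCGG" → prefix "CC" already present; 8 new (T, T, G, A, C, C, G, G)
Total nodes = 11 + 4 + 9 + 9 + 11 + 9 + 4 + 3 + 10 + 4 + 4 + 3 + 8 + 2 + 6 + 5 + 5 + 8 + 8 = 123

123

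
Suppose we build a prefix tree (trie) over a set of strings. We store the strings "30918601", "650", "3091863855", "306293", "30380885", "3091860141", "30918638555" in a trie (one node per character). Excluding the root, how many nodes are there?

28

Trace insertions, counting only characters that open a new branch:
  "30918601" → 8 new (3, 0, 9, 1, 8, 6, 0, 1)
  "650" → 3 new (6, 5, 0)
  "3091863855" → prefix "309186" already present; 4 new (3, 8, 5, 5)
  "306293" → prefix "30" already present; 4 new (6, 2, 9, 3)
  "30380885" → prefix "30" already present; 6 new (3, 8, 0, 8, 8, 5)
  "3091860141" → prefix "30918601" already present; 2 new (4, 1)
  "30918638555" → prefix "3091863855" already present; 1 new (5)
Total nodes = 8 + 3 + 4 + 4 + 6 + 2 + 1 = 28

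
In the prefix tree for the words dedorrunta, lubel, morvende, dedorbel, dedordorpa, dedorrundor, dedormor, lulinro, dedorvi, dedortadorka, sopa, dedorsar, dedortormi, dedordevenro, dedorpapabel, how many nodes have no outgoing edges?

A leaf is a node with no children — equivalently, the end of a word that is not a proper prefix of any other stored word.
Those words: "dedorbel", "dedordevenro", "dedordorpa", "dedormor", "dedorpapabel", "dedorrundor", "dedorrunta", "dedorsar", "dedortadorka", "dedortormi", "dedorvi", "lubel", "lulinro", "morvende", "sopa"
Leaf count: 15

15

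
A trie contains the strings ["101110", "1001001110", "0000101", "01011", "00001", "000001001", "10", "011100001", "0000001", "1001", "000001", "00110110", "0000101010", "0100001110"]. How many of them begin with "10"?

Filter for entries beginning with "10":
Matches: "10", "1001", "1001001110", "101110"
Count: 4

4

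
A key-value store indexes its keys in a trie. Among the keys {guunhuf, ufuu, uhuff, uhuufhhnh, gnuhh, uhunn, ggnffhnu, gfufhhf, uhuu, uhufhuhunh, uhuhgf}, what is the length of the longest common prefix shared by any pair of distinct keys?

Look for the deepest trie node that still has at least two words in its subtree.
"uhuff" and "uhufhuhunh" agree on "uhuf" (4 characters) before diverging; nothing deeper is shared.
Longest shared-prefix length: 4

4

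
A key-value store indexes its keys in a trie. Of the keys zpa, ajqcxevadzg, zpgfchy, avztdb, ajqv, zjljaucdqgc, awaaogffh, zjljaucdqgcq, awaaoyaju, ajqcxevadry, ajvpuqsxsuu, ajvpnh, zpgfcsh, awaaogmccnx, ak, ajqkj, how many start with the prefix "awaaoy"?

Filter for entries beginning with "awaaoy":
Words under "awaaoy": awaaoyaju
Count: 1

1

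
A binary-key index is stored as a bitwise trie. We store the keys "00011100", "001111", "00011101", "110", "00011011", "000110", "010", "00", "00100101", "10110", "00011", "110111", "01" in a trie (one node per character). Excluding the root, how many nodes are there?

33

Trie structure (* marks end of a word):
(root)
├─ 0
│  ├─ 0 *
│  │  ├─ 0
│  │  │  └─ 1
│  │  │     └─ 1 *
│  │  │        ├─ 0 *
│  │  │        │  └─ 1
│  │  │        │     └─ 1 *
│  │  │        └─ 1
│  │  │           └─ 0
│  │  │              ├─ 0 *
│  │  │              └─ 1 *
│  │  └─ 1
│  │     ├─ 0
│  │     │  └─ 0
│  │     │     └─ 1
│  │     │        └─ 0
│  │     │           └─ 1 *
│  │     └─ 1
│  │        └─ 1
│  │           └─ 1 *
│  └─ 1 *
│     └─ 0 *
└─ 1
   ├─ 0
   │  └─ 1
   │     └─ 1
   │        └─ 0 *
   └─ 1
      └─ 0 *
         └─ 1
            └─ 1
               └─ 1 *
Counting every labelled node above: 33.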